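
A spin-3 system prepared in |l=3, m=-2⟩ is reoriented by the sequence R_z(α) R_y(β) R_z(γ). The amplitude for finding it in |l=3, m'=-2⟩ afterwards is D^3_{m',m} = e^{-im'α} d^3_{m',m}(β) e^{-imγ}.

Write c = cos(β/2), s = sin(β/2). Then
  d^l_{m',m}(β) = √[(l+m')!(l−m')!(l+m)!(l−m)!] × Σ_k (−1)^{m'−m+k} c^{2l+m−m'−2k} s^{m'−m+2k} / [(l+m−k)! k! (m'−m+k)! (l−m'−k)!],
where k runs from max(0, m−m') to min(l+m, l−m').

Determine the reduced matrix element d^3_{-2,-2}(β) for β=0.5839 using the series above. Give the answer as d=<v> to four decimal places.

d=0.4231

d^3_{-2,-2}(β=0.5839) via the finite sum:
With c≡cos(β/2)=0.957684 and s≡sin(β/2)=0.287820, N=[1·120·1·120]^{1/2}=120.000000
The bounds max(0,m−m')=0 and min(l+m,l−m')=1 give 2 terms
  k=0: (−1)^0·120.0000/(120)·0.9577^6·0.2878^0 = +0.771498
  k=1: (−1)^1·120.0000/(24)·0.9577^4·0.2878^2 = -0.348419
d^3_{-2,-2}(0.5839) = +0.771498 -0.348419 = +0.423078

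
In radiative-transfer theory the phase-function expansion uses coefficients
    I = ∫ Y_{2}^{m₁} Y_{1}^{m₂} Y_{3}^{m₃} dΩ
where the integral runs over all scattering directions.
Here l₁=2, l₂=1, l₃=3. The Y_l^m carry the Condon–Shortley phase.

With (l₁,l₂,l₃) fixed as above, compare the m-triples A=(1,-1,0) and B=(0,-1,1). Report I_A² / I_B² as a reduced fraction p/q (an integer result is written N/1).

Same 2,1,3: normalisation and zero-m 3j drop out of the ratio.
A: Δ: 0! 4! 2! / 7! → 1/105; sum: t=0:+1/12 = 1/12; 3j²(2 1 3; 1 -1 0) = Δ·Π!·Σ² = 1/35  (sign -1)
B: Δ: 0! 4! 2! / 7! → 1/105; sum: t=0:+1/8 = 1/8; 3j²(2 1 3; 0 -1 1) = Δ·Π!·Σ² = 2/35  (sign +1)
I_A²/I_B² = (1/35)/(2/35) = 1/2

1/2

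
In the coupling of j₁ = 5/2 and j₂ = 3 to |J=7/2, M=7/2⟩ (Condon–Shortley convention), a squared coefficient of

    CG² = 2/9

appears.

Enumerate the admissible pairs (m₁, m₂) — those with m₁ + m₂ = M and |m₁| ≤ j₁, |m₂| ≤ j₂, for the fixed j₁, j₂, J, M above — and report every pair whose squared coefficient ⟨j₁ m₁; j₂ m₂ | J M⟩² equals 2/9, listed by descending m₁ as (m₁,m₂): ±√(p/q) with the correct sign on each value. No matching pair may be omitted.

(5/2,1): +√(2/9)

Admissible pairs with m₁+m₂ = M = 7/2: (1/2,3), (3/2,2), (5/2,1)
  (m₁,m₂)=(5/2,1): CG² = 2/9, CG = +√(2/9)   ← matches the target
  (m₁,m₂)=(3/2,2): CG² = 4/9, CG = −√(4/9)
  (m₁,m₂)=(1/2,3): CG² = 1/3, CG = +√(1/3)
Pairs with CG² = 2/9: (5/2,1): +√(2/9)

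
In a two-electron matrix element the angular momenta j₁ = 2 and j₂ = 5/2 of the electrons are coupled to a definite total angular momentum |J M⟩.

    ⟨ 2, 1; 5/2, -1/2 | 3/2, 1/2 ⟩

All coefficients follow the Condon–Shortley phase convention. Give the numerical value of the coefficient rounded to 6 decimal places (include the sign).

j₁+j₂−J=3  J+j₁−j₂=1  J−j₁+j₂=2  j₁+j₂+J+1=7
(j₁±m₁, j₂±m₂, J±M) = (3,1,2,3,2,1)
P² = 48/35
sum k=0..1:
  [0] +1/12 = 1/12
  [1] −1/2 = -1/2
S = -5/12
C² = P²·S² = 5/21 ; C = -0.487950

−√(5/21) = -0.487950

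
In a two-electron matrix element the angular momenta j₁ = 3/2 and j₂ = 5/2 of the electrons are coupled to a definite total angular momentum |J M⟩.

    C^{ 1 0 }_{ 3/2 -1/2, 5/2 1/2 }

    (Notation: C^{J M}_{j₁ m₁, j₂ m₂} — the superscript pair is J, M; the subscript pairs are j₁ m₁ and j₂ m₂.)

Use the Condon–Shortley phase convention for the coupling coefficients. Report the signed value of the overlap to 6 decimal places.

√[3·3!0!2!/6! · 1!2!3!2!1!1!] = √(6/5)
  +(−1)^2/∏(2,1,0,1,0,1)! = 1/2  (running 1/2)
⟨..|..⟩ = √(6/5)·(1/2) = +0.547723

+0.547723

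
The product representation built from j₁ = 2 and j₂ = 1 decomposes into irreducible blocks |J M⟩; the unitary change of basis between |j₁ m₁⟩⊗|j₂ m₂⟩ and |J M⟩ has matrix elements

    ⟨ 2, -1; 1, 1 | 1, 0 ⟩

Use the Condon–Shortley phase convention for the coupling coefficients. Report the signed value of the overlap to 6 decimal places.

j₁+j₂−J=2  J+j₁−j₂=2  J−j₁+j₂=0  j₁+j₂+J+1=5
(j₁±m₁, j₂±m₂, J±M) = (1,3,2,0,1,1)
P² = 6/5
sum k=2..2:
  [2] +1/2 = 1/2
S = 1/2
C² = P²·S² = 3/10 ; C = +0.547723

+0.547723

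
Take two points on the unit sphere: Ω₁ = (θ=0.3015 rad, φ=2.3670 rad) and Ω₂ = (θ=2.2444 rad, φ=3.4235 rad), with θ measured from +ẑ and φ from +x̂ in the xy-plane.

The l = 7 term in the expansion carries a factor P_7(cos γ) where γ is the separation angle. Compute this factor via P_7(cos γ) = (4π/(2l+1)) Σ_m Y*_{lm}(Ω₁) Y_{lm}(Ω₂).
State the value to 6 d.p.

Addition theorem: P_7(cos γ) = (4π/15) Σ_m Y*_{lm}(Ω₁) Y_{lm}(Ω₂), m = −7…7:
  m=-7: (-0.00007 - 0.00008j) × (0.03490 + 0.08197j) = 0.00000 - 0.00001j  (running Σ = 0.00000 - 0.00001j)
  m=-6: (-0.00008 + 0.00122j) × (0.03202 + 0.26411j) = -0.00033 + 0.00002j  (running Σ = -0.00032 + 0.00001j)
  m=-5: (0.00684 - 0.00614j) × (-0.06974 + 0.42871j) = 0.00216 + 0.00336j  (running Σ = 0.00183 + 0.00337j)
  m=-4: (-0.04820 - 0.00208j) × (-0.15080 + 0.31771j) = 0.00793 - 0.01500j  (running Σ = 0.00977 - 0.01163j)
  m=-3: (0.12225 + 0.13045j) × (0.03605 - 0.04068j) = 0.00971 - 0.00027j  (running Σ = 0.01948 - 0.01190j)
  m=-2: (0.00956 - 0.44245j) × (0.30996 - 0.19598j) = -0.08375 - 0.13902j  (running Σ = -0.06427 - 0.15091j)
  m=-1: (-0.43068 + 0.42148j) × (0.10280 - 0.02977j) = -0.03172 + 0.05615j  (running Σ = -0.09599 - 0.09477j)
  m=0: (0.08331 + 0.00000j) × (-0.33728 + 0.00000j) = -0.02810 + 0.00000j  (running Σ = -0.12409 - 0.09477j)
  m=1: (0.43068 + 0.42148j) × (-0.10280 - 0.02977j) = -0.03172 - 0.05615j  (running Σ = -0.15582 - 0.15091j)
  m=2: (0.00956 + 0.44245j) × (0.30996 + 0.19598j) = -0.08375 + 0.13902j  (running Σ = -0.23956 - 0.01190j)
  m=3: (-0.12225 + 0.13045j) × (-0.03605 - 0.04068j) = 0.00971 + 0.00027j  (running Σ = -0.22985 - 0.01163j)
  m=4: (-0.04820 + 0.00208j) × (-0.15080 - 0.31771j) = 0.00793 + 0.01500j  (running Σ = -0.22192 + 0.00337j)
  m=5: (-0.00684 - 0.00614j) × (0.06974 + 0.42871j) = 0.00216 - 0.00336j  (running Σ = -0.21976 + 0.00001j)
  m=6: (-0.00008 - 0.00122j) × (0.03202 - 0.26411j) = -0.00033 - 0.00002j  (running Σ = -0.22009 - 0.00001j)
  m=7: (0.00007 - 0.00008j) × (-0.03490 + 0.08197j) = 0.00000 + 0.00001j  (running Σ = -0.22009 - 0.00000j)
Σ over m = -0.22009 - 0.00000j; ×(4π/15) → -0.18438 - 0.00000j. Real part: -0.184379

-0.184379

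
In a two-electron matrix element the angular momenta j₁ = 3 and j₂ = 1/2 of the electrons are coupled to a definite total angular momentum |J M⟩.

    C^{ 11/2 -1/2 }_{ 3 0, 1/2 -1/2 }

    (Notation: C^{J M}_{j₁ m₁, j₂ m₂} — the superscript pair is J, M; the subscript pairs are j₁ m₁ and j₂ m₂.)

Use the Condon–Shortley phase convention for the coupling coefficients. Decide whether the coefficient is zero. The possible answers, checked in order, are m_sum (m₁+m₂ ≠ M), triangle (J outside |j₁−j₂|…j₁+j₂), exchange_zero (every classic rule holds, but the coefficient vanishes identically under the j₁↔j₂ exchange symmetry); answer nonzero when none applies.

triangle

m-sum: m₁+m₂ = 0+(-1/2) = -1/2, M = -1/2  ✓
triangle: need |j₁−j₂| ≤ J ≤ j₁+j₂, i.e. J ∈ [5/2, 7/2]; J = 11/2 is outside ✗ ⇒ coefficient is 0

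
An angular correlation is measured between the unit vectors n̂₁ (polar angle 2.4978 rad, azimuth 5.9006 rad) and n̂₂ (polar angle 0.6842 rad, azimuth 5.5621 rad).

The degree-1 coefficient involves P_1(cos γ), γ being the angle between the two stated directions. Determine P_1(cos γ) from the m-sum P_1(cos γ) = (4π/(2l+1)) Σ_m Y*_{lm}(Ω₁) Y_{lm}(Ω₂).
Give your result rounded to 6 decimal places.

Addition theorem: P_1(cos γ) = (4π/3) Σ_m Y*_{lm}(Ω₁) Y_{lm}(Ω₂), m = −1…1:
  m=-1: (+0.192384-0.077418i) × (+0.164016+0.144168i) = +0.042715+0.015038i  (running Σ = +0.042715+0.015038i)
  m=0: (-0.390797-0.000000i) × (+0.378630+0.000000i) = -0.147967-0.000000i  (running Σ = -0.105252+0.015038i)
  m=1: (-0.192384-0.077418i) × (-0.164016+0.144168i) = +0.042715-0.015038i  (running Σ = -0.062537+0.000000i)
Σ over m = -0.062537+0.000000i; ×(4π/3) → -0.261953+0.000000i. Real part: -0.261953

-0.261953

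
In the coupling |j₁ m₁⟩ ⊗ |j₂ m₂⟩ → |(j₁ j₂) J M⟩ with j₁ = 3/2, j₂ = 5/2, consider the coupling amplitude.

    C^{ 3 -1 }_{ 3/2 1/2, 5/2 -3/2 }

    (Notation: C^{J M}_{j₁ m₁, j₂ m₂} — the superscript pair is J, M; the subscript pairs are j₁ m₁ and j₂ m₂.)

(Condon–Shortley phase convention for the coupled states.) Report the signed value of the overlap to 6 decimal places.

+√(49/120) ≈ +0.639010

j₁+j₂−J=1  J+j₁−j₂=2  J−j₁+j₂=4  j₁+j₂+J+1=8
(j₁±m₁, j₂±m₂, J±M) = (2,1,1,4,2,4)
P² = 96/5
sum k=0..1:
  [0] +1/6 = 1/6
  [1] −1/48 = -1/48
S = 7/48
C² = P²·S² = 49/120 ; C = +0.639010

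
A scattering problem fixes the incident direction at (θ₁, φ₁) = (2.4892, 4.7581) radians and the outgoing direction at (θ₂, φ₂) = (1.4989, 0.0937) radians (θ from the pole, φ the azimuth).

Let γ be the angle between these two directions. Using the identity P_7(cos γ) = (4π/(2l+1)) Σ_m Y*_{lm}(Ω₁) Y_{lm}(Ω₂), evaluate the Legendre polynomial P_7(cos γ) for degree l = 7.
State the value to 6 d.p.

0.176033

Summing Y*_{l m}(θ₁,φ₁)·Y_{l m}(θ₂,φ₂) over m ∈ [−7, 7]; prefactor 4π/(2·7+1) = 0.837758:
  [-7]  conj(Y_{7,-7})(Ω₁) = -0.00478 + 0.01443j ; Y_{7,-7}(Ω₂) = 0.38917 - 0.29949j ; Δ = 0.00246 + 0.00705j
  [-6]  conj(Y_{7,-6})(Ω₁) = 0.07165 + 0.02016j ; Y_{7,-6}(Ω₂) = 0.11196 - 0.07054j ; Δ = 0.00944 - 0.00280j
  [-5]  conj(Y_{7,-5})(Ω₁) = 0.04942 - 0.21245j ; Y_{7,-5}(Ω₂) = -0.30150 + 0.15259j ; Δ = 0.01752 + 0.07160j
  [-4]  conj(Y_{7,-4})(Ω₁) = -0.40572 - 0.07502j ; Y_{7,-4}(Ω₂) = -0.14240 + 0.05602j ; Δ = 0.06198 - 0.01204j
  [-3]  conj(Y_{7,-3})(Ω₁) = -0.06207 + 0.44977j ; Y_{7,-3}(Ω₂) = 0.28089 - 0.08111j ; Δ = 0.01904 + 0.13137j
  [-2]  conj(Y_{7,-2})(Ω₁) = 0.11673 + 0.01070j ; Y_{7,-2}(Ω₂) = 0.15859 - 0.03007j ; Δ = 0.01883 - 0.00181j
  [-1]  conj(Y_{7,-1})(Ω₁) = -0.01615 + 0.35300j ; Y_{7,-1}(Ω₂) = -0.27379 + 0.02573j ; Δ = -0.00466 - 0.09706j
  [+0]  conj(Y_{7,0})(Ω₁) = 0.23873 + 0.00000j ; Y_{7,0}(Ω₂) = -0.16380 + 0.00000j ; Δ = -0.03910 + 0.00000j
  [+1]  conj(Y_{7,1})(Ω₁) = 0.01615 + 0.35300j ; Y_{7,1}(Ω₂) = 0.27379 + 0.02573j ; Δ = -0.00466 + 0.09706j
  [+2]  conj(Y_{7,2})(Ω₁) = 0.11673 - 0.01070j ; Y_{7,2}(Ω₂) = 0.15859 + 0.03007j ; Δ = 0.01883 + 0.00181j
  [+3]  conj(Y_{7,3})(Ω₁) = 0.06207 + 0.44977j ; Y_{7,3}(Ω₂) = -0.28089 - 0.08111j ; Δ = 0.01904 - 0.13137j
  [+4]  conj(Y_{7,4})(Ω₁) = -0.40572 + 0.07502j ; Y_{7,4}(Ω₂) = -0.14240 - 0.05602j ; Δ = 0.06198 + 0.01204j
  [+5]  conj(Y_{7,5})(Ω₁) = -0.04942 - 0.21245j ; Y_{7,5}(Ω₂) = 0.30150 + 0.15259j ; Δ = 0.01752 - 0.07160j
  [+6]  conj(Y_{7,6})(Ω₁) = 0.07165 - 0.02016j ; Y_{7,6}(Ω₂) = 0.11196 + 0.07054j ; Δ = 0.00944 + 0.00280j
  [+7]  conj(Y_{7,7})(Ω₁) = 0.00478 + 0.01443j ; Y_{7,7}(Ω₂) = -0.38917 - 0.29949j ; Δ = 0.00246 - 0.00705j
Total Σ_m = 0.21012 + 0.00000j. Multiply by 0.837758: 0.17603 + 0.00000j. P_7(cos γ) = 0.176033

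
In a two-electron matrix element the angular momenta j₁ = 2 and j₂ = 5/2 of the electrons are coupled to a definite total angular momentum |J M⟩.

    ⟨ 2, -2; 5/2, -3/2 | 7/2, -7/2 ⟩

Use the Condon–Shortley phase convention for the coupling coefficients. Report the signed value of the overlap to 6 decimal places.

triangle: 1!·3!·4!/9! = 144/362880
(j±m)!: 0!·4!·1!·4!·0!·7! = 2903040
prefactor² = (2J+1)·Δ·N² = 9216
  k=1: −1/(1!·0!·3!·0!·0!·4!) = -1/144
Σ = -1/144  ⇒  CG² = 9216·(-1/144)² = 4/9
CG = −√(4/9) = -0.666667

-0.666667  (= −√(4/9))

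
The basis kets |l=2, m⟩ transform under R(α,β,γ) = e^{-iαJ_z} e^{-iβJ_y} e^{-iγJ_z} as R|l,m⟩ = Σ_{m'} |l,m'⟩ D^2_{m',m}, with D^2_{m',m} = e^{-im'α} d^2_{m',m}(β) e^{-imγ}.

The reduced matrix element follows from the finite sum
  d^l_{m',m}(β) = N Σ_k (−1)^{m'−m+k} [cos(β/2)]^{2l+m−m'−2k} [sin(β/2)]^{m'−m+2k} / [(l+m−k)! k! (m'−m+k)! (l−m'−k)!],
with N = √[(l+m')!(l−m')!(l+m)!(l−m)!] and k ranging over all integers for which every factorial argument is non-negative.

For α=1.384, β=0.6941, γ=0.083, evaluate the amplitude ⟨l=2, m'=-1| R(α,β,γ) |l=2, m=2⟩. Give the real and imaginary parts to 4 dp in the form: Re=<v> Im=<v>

Re=0.0256 Im=0.0694

Split into d^2_{-1,2}(β=0.6941) × two z-phases.
With c≡cos(β/2)=0.940380 and s≡sin(β/2)=0.340125, N=[1·6·24·1]^{1/2}=12.000000
k: max(0,(2)−(-1))=3 … min(2+(2),2−(-1))=3
  k=3: (−1)^0·12.0000/(6)·0.9404^1·0.3401^3 = +0.074003
d^2_{-1,2}(0.6941) = +0.074003
D = (+0.185712+0.982604i)·(+0.074003)·(+0.986254-0.165239i) = +0.025570+0.069445i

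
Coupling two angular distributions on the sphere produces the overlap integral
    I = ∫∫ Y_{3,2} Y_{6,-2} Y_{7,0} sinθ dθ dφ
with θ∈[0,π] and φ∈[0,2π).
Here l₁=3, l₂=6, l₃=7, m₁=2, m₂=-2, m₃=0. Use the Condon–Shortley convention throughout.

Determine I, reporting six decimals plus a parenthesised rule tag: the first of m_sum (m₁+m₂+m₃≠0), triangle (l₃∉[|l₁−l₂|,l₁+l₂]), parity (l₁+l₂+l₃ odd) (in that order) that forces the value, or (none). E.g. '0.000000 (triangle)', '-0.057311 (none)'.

Checks pass: Σm=0; 16 even; l₃=7∈[3,9].
(2·3+1)(2·6+1)(2·7+1) = 1365
Δ: 2! 4! 10! / 17! → 1/2042040
sum: t=0:+1/207360 t=1:−1/57600 t=2:+1/207360 = -1/129600
3j²(3 6 7; 0 0 0) = Δ·Π!·Σ² = 168/12155  (sign +1)
sum: t=0:+1/207360 t=1:−1/725760 = 1/290304
3j²(3 6 7; 2 -2 0) = Δ·Π!·Σ² = 125/7293  (sign -1)
combine: 4πI² = 1365·168/12155·125/7293 = 147000/454597
take √, sign -1: I = -0.16041333
No selection rule forces the value: the integral is nonzero (none).

-0.160413 (none)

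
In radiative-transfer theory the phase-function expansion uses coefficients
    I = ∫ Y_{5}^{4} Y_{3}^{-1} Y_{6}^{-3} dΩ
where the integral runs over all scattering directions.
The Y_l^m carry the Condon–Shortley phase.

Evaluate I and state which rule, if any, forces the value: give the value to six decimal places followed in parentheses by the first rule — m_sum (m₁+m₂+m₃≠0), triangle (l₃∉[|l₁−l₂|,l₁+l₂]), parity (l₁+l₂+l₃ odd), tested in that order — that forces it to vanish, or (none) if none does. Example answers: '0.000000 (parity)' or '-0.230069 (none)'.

0.176531 (none)

m-sum 0 ✓  L=14 even ✓  2≤6≤8 ✓
Π(2lᵢ+1) = 11×7×13 = 1001
triangle coeff Δ(5,3,6) = 1/675675
Σ_t [0,2]: t=0:+1/8640 t=1:−1/2304 t=2:+1/8640 = -7/34560
(3j)²=7/429 [(5 3 6; 0 0 0)], sign=-1
Σ_t [0,1]: t=0:+1/40320 t=1:−1/241920 = 1/48384
(3j)²=24/1001 [(5 3 6; 4 -1 -3)], sign=-1
⇒ 4πI² = 56/143
I = (+1)√(56/143/(4π)) = 0.17653103
No selection rule forces the value: the integral is nonzero (none).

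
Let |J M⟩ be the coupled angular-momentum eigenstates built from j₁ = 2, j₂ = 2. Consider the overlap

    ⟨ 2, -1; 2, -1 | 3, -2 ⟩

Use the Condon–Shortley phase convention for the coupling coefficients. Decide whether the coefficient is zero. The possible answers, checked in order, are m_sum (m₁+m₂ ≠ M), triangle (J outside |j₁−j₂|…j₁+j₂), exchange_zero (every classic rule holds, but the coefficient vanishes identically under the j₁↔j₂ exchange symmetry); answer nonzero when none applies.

m-sum: m₁+m₂ = -1+(-1) = -2, M = -2  ✓
triangle: |j₁−j₂| = 0 ≤ J = 3 ≤ j₁+j₂ = 4  ✓
exchange: j₁=j₂ and m₁=m₂, and (−1)^(j₁+j₂−J) = (−1)^1 = −1 forces ⟨j₁m₁;j₂m₂|JM⟩ = −⟨j₂m₂;j₁m₁|JM⟩ = −⟨j₁m₁;j₂m₂|JM⟩ ⇒ the coefficient vanishes identically
Racah sum check: Σ_k collapses to 0 ⇒ CG = 0

exchange_zero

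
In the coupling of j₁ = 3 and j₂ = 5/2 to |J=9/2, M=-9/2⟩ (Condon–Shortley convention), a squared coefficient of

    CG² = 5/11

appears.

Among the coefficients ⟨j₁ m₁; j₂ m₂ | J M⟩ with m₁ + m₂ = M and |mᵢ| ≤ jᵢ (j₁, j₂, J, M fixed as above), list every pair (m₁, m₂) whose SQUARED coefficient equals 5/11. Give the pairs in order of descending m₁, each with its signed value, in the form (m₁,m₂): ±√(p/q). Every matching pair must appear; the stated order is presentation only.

(-2,-5/2): +√(5/11)

Admissible pairs with m₁+m₂ = M = -9/2: (-3,-3/2), (-2,-5/2)
  (m₁,m₂)=(-2,-5/2): CG² = 5/11, CG = +√(5/11)   ← matches the target
  (m₁,m₂)=(-3,-3/2): CG² = 6/11, CG = −√(6/11)
Pairs with CG² = 5/11: (-2,-5/2): +√(5/11)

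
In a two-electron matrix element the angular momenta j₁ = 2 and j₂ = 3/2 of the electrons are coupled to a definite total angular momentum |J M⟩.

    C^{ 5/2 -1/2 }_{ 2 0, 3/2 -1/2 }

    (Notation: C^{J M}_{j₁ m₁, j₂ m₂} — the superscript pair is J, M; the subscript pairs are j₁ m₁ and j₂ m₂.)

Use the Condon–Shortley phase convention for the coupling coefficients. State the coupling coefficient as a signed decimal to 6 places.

j₁+j₂−J=1  J+j₁−j₂=3  J−j₁+j₂=2  j₁+j₂+J+1=7
(j₁±m₁, j₂±m₂, J±M) = (2,2,1,2,2,3)
P² = 48/35
sum k=0..1:
  [0] +1/2 = 1/2
  [1] −1/4 = -1/4
S = 1/4
C² = P²·S² = 3/35 ; C = +0.292770

+0.292770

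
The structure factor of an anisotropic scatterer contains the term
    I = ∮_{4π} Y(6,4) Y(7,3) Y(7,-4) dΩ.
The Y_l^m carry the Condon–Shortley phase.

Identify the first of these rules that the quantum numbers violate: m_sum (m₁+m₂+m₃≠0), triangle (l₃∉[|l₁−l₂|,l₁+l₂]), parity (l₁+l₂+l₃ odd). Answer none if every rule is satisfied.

Σmᵢ = 3  ✗
l₃∈[|l₁−l₂|,l₁+l₂]=[1,13], have l₃=7
Σlᵢ = 20 ⇒ even

m_sum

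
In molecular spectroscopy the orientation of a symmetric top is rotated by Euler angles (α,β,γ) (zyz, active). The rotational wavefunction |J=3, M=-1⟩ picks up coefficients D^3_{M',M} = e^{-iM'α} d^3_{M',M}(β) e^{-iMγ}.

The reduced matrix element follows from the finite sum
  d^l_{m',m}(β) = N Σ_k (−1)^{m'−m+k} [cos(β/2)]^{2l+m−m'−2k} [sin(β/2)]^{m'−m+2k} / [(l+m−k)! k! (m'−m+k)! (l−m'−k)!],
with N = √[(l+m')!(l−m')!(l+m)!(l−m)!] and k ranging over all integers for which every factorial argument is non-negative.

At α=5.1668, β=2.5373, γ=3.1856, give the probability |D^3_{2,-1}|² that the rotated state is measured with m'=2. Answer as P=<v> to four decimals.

P=0.3616

First d^3_{2,-1}(β=2.5373), then the phase factors e^{-i(2)α} and e^{-i(-1)γ}:
With c≡cos(β/2)=0.297570 and s≡sin(β/2)=0.954700, N=[120·1·2·24]^{1/2}=75.894664
The bounds max(0,m−m')=0 and min(l+m,l−m')=1 give 2 terms
  k=0: (−1)^3·75.8947/(12)·0.2976^3·0.9547^3 = -0.145010
  k=1: (−1)^4·75.8947/(24)·0.2976^1·0.9547^5 = +0.746318
d^3_{2,-1}(2.5373) = -0.145010 +0.746318 = +0.601308
|D^3_{2,-1}|² = |d^3_{2,-1}(β)|² = (+0.601308)² = 0.361571 (the z-rotation phases have unit modulus)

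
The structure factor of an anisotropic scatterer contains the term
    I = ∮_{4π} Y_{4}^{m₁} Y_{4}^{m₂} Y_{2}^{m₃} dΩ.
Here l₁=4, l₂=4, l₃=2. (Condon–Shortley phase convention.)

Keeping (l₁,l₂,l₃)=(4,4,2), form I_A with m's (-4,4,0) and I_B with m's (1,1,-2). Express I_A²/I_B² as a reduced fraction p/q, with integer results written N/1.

Shared (l₁,l₂,l₃)=(4,4,2): N and (l;000)² cancel in I_A²/I_B².
A: Δ = 6!·2!·2!/11! = 1/13860; Racah Σ t=6..6: t=6:+1/2880 = 1/2880; ⇒ 3j(4 4 2; -4 4 0)² = 28/495, sgn +1
B: Δ = 6!·2!·2!/11! = 1/13860; Racah Σ t=3..3: t=3:−1/144 = -1/144; ⇒ 3j(4 4 2; 1 1 -2)² = 10/231, sgn -1
I_A²/I_B² = (28/495)/(10/231) = 98/75

98/75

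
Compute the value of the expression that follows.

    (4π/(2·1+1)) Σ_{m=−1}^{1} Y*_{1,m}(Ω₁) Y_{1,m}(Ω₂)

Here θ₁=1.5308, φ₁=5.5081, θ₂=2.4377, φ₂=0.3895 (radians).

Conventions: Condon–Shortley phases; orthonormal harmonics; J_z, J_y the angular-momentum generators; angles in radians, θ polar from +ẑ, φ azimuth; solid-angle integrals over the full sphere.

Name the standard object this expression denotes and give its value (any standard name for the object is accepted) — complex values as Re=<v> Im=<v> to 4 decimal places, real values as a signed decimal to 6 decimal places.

This sum is the spherical-harmonic addition theorem: it equals the Legendre polynomial P_l(cos γ) of the angle γ between the two directions.
Addition theorem: P_1(cos γ) = (4π/3) Σ_m Y*_{lm}(Ω₁) Y_{lm}(Ω₂), m = −1…1:
  [-1]  conj(Y_{1,-1})(Ω₁) = +0.246610-0.241576i ; Y_{1,-1}(Ω₂) = +0.206852-0.084907i ; Δ = +0.030501-0.070909i
  [+0]  conj(Y_{1,0})(Ω₁) = +0.019537-0.000000i ; Y_{1,0}(Ω₂) = -0.372476+0.000000i ; Δ = -0.007277+0.000000i
  [+1]  conj(Y_{1,1})(Ω₁) = -0.246610-0.241576i ; Y_{1,1}(Ω₂) = -0.206852-0.084907i ; Δ = +0.030501+0.070909i
Total Σ_m = +0.053724+0.000000i. Multiply by 4.188790: +0.225038+0.000000i. P_1(cos γ) = 0.225038

Legendre polynomial (addition theorem), +0.225038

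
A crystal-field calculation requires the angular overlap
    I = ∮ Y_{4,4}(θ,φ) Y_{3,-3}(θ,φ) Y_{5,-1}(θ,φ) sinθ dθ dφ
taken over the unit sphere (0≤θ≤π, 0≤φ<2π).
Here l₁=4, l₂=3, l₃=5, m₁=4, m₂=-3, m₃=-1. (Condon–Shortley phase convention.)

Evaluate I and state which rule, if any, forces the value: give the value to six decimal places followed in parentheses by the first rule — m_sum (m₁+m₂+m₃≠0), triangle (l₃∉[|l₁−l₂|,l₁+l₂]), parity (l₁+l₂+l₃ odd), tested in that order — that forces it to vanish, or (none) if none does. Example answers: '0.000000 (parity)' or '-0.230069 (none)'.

m-sum 0 ✓  L=12 even ✓  1≤5≤7 ✓
Π(2lᵢ+1) = 9×7×11 = 693
triangle coeff Δ(4,3,5) = 1/180180
Σ_t [0,2]: t=0:+1/576 t=1:−1/144 t=2:+1/576 = -1/288
(3j)²=20/1001 [(4 3 5; 0 0 0)], sign=+1
Σ_t [0,0]: t=0:+1/34560 = 1/34560
(3j)²=1/429 [(4 3 5; 4 -3 -1)], sign=+1
⇒ 4πI² = 60/1859
I = (+1)√(60/1859/(4π)) = 0.05067935
No selection rule forces the value: the integral is nonzero (none).

0.050679 (none)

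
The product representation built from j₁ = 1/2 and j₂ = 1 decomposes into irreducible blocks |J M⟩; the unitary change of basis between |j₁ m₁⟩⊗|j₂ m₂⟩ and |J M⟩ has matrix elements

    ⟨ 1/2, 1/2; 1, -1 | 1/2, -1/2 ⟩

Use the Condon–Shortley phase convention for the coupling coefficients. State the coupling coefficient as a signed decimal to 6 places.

j₁+j₂−J=1  J+j₁−j₂=0  J−j₁+j₂=1  j₁+j₂+J+1=3
(j₁±m₁, j₂±m₂, J±M) = (1,0,0,2,0,1)
P² = 2/3
sum k=0..0:
  [0] +1/1 = 1
S = 1
C² = P²·S² = 2/3 ; C = +0.816497

+√(2/3) ≈ +0.816497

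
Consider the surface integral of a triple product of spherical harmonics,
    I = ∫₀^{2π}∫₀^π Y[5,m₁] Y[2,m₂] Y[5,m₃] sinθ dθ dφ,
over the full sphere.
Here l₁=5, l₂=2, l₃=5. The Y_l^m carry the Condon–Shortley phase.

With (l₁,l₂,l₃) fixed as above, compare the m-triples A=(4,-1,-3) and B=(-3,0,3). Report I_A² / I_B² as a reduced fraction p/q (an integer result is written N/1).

147/1

Same 5,2,5: normalisation and zero-m 3j drop out of the ratio.
A: Δ: 2! 8! 2! / 13! → 1/38610; sum: t=0:+1/10080 t=1:−1/80640 = 1/11520; 3j²(5 2 5; 4 -1 -3) = Δ·Π!·Σ² = 49/1430  (sign +1)
B: Δ: 2! 8! 2! / 13! → 1/38610; sum: t=0:+1/161280 t=1:−1/5040 t=2:+1/5760 = -1/53760; 3j²(5 2 5; -3 0 3) = Δ·Π!·Σ² = 1/4290  (sign -1)
I_A²/I_B² = (49/1430)/(1/4290) = 147/1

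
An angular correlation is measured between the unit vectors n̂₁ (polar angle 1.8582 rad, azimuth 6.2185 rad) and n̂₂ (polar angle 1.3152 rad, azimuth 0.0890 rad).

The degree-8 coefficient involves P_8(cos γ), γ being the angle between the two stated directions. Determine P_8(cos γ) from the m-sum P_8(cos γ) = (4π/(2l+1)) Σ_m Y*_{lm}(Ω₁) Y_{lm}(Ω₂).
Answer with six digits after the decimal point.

Addition theorem: P_8(cos γ) = (4π/17) Σ_m Y*_{lm}(Ω₁) Y_{lm}(Ω₂), m = −8…8:
  term(m=-8) = 0.04884 - 0.13749j   from Y*(Ω₁)=0.32041 - 0.18239j, Y(Ω₂)=0.29961 - 0.25856j
  term(m=-7) = -0.08566 + 0.15868j   from Y*(Ω₁)=-0.39199 + 0.19071j, Y(Ω₂)=0.33594 - 0.24136j
  term(m=-6) = -0.00046 + 0.00061j   from Y*(Ω₁)=0.05563 - 0.02274j, Y(Ω₂)=-0.01095 + 0.00648j
  term(m=-5) = -0.08582 + 0.08296j   from Y*(Ω₁)=0.31813 - 0.10663j, Y(Ω₂)=-0.32111 + 0.15314j
  term(m=-4) = 0.01838 - 0.01298j   from Y*(Ω₁)=-0.18517 + 0.04901j, Y(Ω₂)=-0.11012 + 0.04095j
  term(m=-3) = -0.06809 + 0.03383j   from Y*(Ω₁)=-0.24911 + 0.04896j, Y(Ω₂)=0.28888 - 0.07902j
  term(m=-2) = 0.03853 - 0.01223j   from Y*(Ω₁)=0.23606 - 0.03071j, Y(Ω₂)=0.16713 - 0.03007j
  term(m=-1) = -0.05671 + 0.00879j   from Y*(Ω₁)=0.21243 - 0.01376j, Y(Ω₂)=-0.26852 + 0.02396j
  term(m=+0) = 0.04593 + 0.00000j   from Y*(Ω₁)=-0.24956 + 0.00000j, Y(Ω₂)=-0.18404 + 0.00000j
  term(m=+1) = -0.05671 - 0.00879j   from Y*(Ω₁)=-0.21243 - 0.01376j, Y(Ω₂)=0.26852 + 0.02396j
  term(m=+2) = 0.03853 + 0.01223j   from Y*(Ω₁)=0.23606 + 0.03071j, Y(Ω₂)=0.16713 + 0.03007j
  term(m=+3) = -0.06809 - 0.03383j   from Y*(Ω₁)=0.24911 + 0.04896j, Y(Ω₂)=-0.28888 - 0.07902j
  term(m=+4) = 0.01838 + 0.01298j   from Y*(Ω₁)=-0.18517 - 0.04901j, Y(Ω₂)=-0.11012 - 0.04095j
  term(m=+5) = -0.08582 - 0.08296j   from Y*(Ω₁)=-0.31813 - 0.10663j, Y(Ω₂)=0.32111 + 0.15314j
  term(m=+6) = -0.00046 - 0.00061j   from Y*(Ω₁)=0.05563 + 0.02274j, Y(Ω₂)=-0.01095 - 0.00648j
  term(m=+7) = -0.08566 - 0.15868j   from Y*(Ω₁)=0.39199 + 0.19071j, Y(Ω₂)=-0.33594 - 0.24136j
  term(m=+8) = 0.04884 + 0.13749j   from Y*(Ω₁)=0.32041 + 0.18239j, Y(Ω₂)=0.29961 + 0.25856j
Σ over m = -0.33607 + 0.00000j; ×(4π/17) → -0.24842 + 0.00000j. Real part: -0.248423

-0.248423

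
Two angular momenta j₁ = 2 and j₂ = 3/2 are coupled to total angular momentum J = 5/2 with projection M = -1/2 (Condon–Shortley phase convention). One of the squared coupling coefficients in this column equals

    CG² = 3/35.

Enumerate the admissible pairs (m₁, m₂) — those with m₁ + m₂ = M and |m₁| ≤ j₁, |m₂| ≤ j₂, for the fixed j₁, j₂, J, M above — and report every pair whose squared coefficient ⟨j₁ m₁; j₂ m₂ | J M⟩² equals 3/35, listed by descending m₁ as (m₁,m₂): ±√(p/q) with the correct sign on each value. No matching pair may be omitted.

(0,-1/2): +√(3/35)

Admissible pairs with m₁+m₂ = M = -1/2: (-2,3/2), (-1,1/2), (0,-1/2), (1,-3/2)
  (m₁,m₂)=(1,-3/2): CG² = 27/70, CG = +√(27/70)
  (m₁,m₂)=(0,-1/2): CG² = 3/35, CG = +√(3/35)   ← matches the target
  (m₁,m₂)=(-1,1/2): CG² = 5/14, CG = −√(5/14)
  (m₁,m₂)=(-2,3/2): CG² = 6/35, CG = −√(6/35)
Pairs with CG² = 3/35: (0,-1/2): +√(3/35)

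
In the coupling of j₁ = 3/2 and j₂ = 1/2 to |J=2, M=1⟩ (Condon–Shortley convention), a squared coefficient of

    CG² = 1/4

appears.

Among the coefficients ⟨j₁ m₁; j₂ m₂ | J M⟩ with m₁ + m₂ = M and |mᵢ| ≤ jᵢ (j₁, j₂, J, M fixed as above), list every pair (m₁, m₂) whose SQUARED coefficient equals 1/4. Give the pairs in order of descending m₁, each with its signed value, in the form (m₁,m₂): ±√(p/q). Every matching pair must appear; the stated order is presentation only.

(3/2,-1/2): +√(1/4)

Admissible pairs with m₁+m₂ = M = 1: (1/2,1/2), (3/2,-1/2)
  (m₁,m₂)=(3/2,-1/2): CG² = 1/4, CG = +√(1/4)   ← matches the target
  (m₁,m₂)=(1/2,1/2): CG² = 3/4, CG = +√(3/4)
Pairs with CG² = 1/4: (3/2,-1/2): +√(1/4)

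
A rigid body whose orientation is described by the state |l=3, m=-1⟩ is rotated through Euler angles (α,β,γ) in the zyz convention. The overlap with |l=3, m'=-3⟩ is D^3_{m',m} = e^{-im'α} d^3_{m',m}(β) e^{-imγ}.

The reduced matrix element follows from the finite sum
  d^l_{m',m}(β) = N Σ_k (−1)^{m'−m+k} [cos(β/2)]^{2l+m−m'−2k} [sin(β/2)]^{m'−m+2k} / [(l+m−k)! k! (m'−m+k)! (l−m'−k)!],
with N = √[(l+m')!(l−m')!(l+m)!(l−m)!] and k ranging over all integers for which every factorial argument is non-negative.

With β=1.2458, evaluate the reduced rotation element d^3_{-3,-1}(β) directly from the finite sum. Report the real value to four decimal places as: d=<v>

d=0.5736

d^3_{-3,-1}(β=1.2458) via the finite sum:
With c≡cos(β/2)=0.812190 and s≡sin(β/2)=0.583393, N=[1·720·2·24]^{1/2}=185.903201
Admissible k: 2..2 (factorial args all ≥0)
  k=2: (−1)^0·185.9032/(48)·0.8122^4·0.5834^2 = +0.573586
d^3_{-3,-1}(1.2458) = +0.573586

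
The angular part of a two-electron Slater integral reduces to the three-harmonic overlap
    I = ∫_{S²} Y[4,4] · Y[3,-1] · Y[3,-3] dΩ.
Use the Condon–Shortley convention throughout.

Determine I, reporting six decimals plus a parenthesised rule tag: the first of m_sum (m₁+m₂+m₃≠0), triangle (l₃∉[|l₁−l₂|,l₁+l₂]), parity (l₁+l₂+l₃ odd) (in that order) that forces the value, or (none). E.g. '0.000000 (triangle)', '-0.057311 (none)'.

Checks pass: Σm=0; 10 even; l₃=3∈[1,7].
(2·4+1)(2·3+1)(2·3+1) = 441
Δ: 4! 4! 2! / 11! → 1/34650
sum: t=1:−1/72 t=2:+1/16 t=3:−1/72 = 5/144
3j²(4 3 3; 0 0 0) = Δ·Π!·Σ² = 2/77  (sign -1)
sum: t=0:+1/1152 = 1/1152
3j²(4 3 3; 4 -1 -3) = Δ·Π!·Σ² = 1/33  (sign +1)
combine: 4πI² = 441·2/77·1/33 = 42/121
take √, sign -1: I = -0.16619847
No selection rule forces the value: the integral is nonzero (none).

-0.166198 (none)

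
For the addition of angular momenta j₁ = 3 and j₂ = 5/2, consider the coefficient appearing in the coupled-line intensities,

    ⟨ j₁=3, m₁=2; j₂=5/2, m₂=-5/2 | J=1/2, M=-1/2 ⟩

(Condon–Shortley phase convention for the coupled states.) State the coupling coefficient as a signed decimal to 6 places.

+√(1/21) = +0.218218

√[2·5!1!0!/7! · 5!1!0!5!0!1!] = √(4800/7)
  +(−1)^0/∏(0,5,1,0,0,0)! = 1/120  (running 1/120)
⟨..|..⟩ = √(4800/7)·(1/120) = +0.218218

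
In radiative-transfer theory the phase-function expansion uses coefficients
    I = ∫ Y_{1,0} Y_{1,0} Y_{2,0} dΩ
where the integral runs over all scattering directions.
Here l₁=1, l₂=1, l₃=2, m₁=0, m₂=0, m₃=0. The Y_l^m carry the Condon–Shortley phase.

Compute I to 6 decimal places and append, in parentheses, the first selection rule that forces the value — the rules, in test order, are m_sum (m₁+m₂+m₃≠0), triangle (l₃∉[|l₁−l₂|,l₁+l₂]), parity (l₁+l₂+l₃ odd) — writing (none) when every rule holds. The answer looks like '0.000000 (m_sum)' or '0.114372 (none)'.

Rules hold: Σm=0, L=4 even, 0≤2≤2.
N = 3·3·5 = 45
Δ = 0!·2!·2!/5! = 1/30
Racah Σ t=0..0: t=0:+1/1 = 1/1
⇒ 3j(1 1 2; 0 0 0)² = 2/15, sgn +1
(m-triple is (0,0,0) — same symbol as above.)
4πI² = N·(3j₀)²·(3jₘ)² = 4/5
I = +1·√(0.8/4π) = 0.25231325
No selection rule forces the value: the integral is nonzero (none).

0.252313 (none)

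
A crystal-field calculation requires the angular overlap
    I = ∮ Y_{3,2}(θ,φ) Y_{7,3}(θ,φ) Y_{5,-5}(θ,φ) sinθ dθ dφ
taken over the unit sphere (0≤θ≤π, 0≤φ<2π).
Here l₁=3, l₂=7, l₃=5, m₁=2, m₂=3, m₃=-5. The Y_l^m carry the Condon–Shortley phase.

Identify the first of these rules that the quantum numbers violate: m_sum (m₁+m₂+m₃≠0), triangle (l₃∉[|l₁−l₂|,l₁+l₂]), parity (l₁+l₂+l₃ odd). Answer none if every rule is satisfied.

parity

azimuthal sum: 2 + 3 − 5 = 0  ✓
4 ≤ 5 ≤ 10 (triangle on l)  ✓
L = 3 + 7 + 5 = 15 (odd)  ✗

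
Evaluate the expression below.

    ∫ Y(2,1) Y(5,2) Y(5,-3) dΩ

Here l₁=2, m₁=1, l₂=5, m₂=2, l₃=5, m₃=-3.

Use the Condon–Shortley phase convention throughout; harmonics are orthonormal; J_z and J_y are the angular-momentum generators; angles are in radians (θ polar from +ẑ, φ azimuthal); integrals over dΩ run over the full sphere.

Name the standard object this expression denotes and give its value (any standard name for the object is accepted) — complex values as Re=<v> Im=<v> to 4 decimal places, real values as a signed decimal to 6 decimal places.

Gaunt coefficient, -0.161739

This is a Gaunt coefficient — the integral of a triple product of spherical harmonics over the sphere.
Checks pass: Σm=0; 12 even; l₃=5∈[3,7].
(2·2+1)(2·5+1)(2·5+1) = 605
Δ: 2! 2! 8! / 13! → 1/38610
sum: t=0:+1/2880 t=1:−1/576 t=2:+1/2880 = -1/960
3j²(2 5 5; 0 0 0) = Δ·Π!·Σ² = 10/429  (sign +1)
sum: t=0:+1/10080 t=1:−1/2880 = -1/4032
3j²(2 5 5; 1 2 -3) = Δ·Π!·Σ² = 10/429  (sign -1)
combine: 4πI² = 605·10/429·10/429 = 500/1521
take √, sign -1: I = -0.16173926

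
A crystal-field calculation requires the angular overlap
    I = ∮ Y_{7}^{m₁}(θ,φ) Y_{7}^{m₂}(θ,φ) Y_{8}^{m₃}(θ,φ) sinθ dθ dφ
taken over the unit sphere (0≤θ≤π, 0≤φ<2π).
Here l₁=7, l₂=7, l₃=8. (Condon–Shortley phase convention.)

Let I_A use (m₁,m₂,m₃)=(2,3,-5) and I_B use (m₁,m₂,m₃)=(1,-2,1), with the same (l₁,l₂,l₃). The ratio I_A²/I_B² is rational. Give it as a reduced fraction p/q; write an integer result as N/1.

l's match ⇒ only the (l;m) 3-j factors differ between A and B.
A: triangle coeff Δ(7,7,8) = 1/22086194130; Σ_t [2,5]: t=2:+1/1393459200 t=3:−1/261273600 t=4:+1/348364800 t=5:−1/3483648000 = -11/20901888000; (3j)²=66/37145 [(7 7 8; 2 3 -5)], sign=+1
B: triangle coeff Δ(7,7,8) = 1/22086194130; Σ_t [0,5]: t=0:+1/746496000 t=1:−1/49766400 t=2:+1/19906560 t=3:−1/37324800 t=4:+1/348364800 t=5:−1/24385536000 = 11/1463132160; (3j)²=4000/676039 [(7 7 8; 1 -2 1)], sign=-1
I_A²/I_B² = (66/37145)/(4000/676039) = 3003/10000

3003/10000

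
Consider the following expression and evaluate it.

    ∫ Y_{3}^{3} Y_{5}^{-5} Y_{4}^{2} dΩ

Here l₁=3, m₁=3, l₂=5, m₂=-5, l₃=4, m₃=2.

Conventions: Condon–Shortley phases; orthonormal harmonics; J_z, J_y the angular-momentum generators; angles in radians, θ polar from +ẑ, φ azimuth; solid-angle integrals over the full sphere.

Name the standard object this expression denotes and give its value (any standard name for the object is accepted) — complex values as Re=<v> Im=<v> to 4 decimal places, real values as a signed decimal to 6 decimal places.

Gaunt coefficient, +0.138791

This is a Gaunt coefficient — the integral of a triple product of spherical harmonics over the sphere.
Rules hold: Σm=0, L=12 even, 2≤4≤8.
N = 7·11·9 = 693
Δ = 4!·2!·6!/13! = 1/180180
Racah Σ t=1..3: t=1:−1/576 t=2:+1/144 t=3:−1/576 = 1/288
⇒ 3j(3 5 4; 0 0 0)² = 20/1001, sgn +1
Racah Σ t=0..0: t=0:+1/34560 = 1/34560
⇒ 3j(3 5 4; 3 -5 2)² = 5/286, sgn +1
4πI² = N·(3j₀)²·(3jₘ)² = 450/1859
I = +1·√(0.242066/4π) = 0.13879110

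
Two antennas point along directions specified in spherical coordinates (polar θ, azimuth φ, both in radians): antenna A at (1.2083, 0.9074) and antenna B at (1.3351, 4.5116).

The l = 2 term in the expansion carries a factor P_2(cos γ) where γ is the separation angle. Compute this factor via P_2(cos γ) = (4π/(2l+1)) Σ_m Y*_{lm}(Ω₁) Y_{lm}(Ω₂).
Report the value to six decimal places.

0.301091

Term-by-term m-sum for l=2 (normalisation 4π/5 = 2.513274):
  [-2]  conj(Y_{2,-2})(Ω₁) = -0.081585+0.327698i ; Y_{2,-2}(Ω₂) = -0.336156-0.142750i ; Δ = +0.074204-0.098511i
  [-1]  conj(Y_{2,-1})(Ω₁) = +0.157736+0.201822i ; Y_{2,-1}(Ω₂) = -0.034986+0.171894i ; Δ = -0.040210+0.020053i
  [+0]  conj(Y_{2,0})(Ω₁) = -0.196412-0.000000i ; Y_{2,0}(Ω₂) = -0.263795+0.000000i ; Δ = +0.051813+0.000000i
  [+1]  conj(Y_{2,1})(Ω₁) = -0.157736+0.201822i ; Y_{2,1}(Ω₂) = +0.034986+0.171894i ; Δ = -0.040210-0.020053i
  [+2]  conj(Y_{2,2})(Ω₁) = -0.081585-0.327698i ; Y_{2,2}(Ω₂) = -0.336156+0.142750i ; Δ = +0.074204+0.098511i
Accumulated sum +0.119800+0.000000i; after 4π/(2l+1) scaling, +0.301091+0.000000i ⇒ P_2 = 0.301091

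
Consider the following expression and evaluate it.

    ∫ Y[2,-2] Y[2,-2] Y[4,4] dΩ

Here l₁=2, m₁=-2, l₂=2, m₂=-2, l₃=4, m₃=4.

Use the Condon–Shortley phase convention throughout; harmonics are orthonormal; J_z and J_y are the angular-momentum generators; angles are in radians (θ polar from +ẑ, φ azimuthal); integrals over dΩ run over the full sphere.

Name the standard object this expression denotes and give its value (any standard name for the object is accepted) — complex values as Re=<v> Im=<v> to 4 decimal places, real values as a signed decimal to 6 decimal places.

Gaunt coefficient, +0.337168

This is a Gaunt coefficient — the integral of a triple product of spherical harmonics over the sphere.
Checks pass: Σm=0; 8 even; l₃=4∈[0,4].
(2·2+1)(2·2+1)(2·4+1) = 225
Δ: 0! 4! 4! / 9! → 1/630
sum: t=0:+1/16 = 1/16
3j²(2 2 4; 0 0 0) = Δ·Π!·Σ² = 2/35  (sign +1)
sum: t=0:+1/576 = 1/576
3j²(2 2 4; -2 -2 4) = Δ·Π!·Σ² = 1/9  (sign +1)
combine: 4πI² = 225·2/35·1/9 = 10/7
take √, sign +1: I = 0.33716777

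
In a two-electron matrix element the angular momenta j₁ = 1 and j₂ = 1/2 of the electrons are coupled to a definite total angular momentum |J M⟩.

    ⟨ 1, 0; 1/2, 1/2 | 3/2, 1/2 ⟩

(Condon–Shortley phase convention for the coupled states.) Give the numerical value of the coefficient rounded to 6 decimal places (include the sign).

+√(2/3) = +0.816497

√[4·0!2!1!/4! · 1!1!1!0!2!1!] = √(2/3)
  +(−1)^0/∏(0,0,1,1,1,0)! = 1  (running 1)
⟨..|..⟩ = √(2/3)·(1) = +0.816497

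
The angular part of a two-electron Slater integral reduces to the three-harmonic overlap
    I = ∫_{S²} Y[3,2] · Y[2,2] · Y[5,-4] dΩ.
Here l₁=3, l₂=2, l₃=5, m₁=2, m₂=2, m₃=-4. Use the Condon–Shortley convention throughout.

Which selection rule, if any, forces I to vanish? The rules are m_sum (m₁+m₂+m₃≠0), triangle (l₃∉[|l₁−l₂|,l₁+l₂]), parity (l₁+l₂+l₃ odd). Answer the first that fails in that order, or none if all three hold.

Σmᵢ = 0  ✓
l₃∈[|l₁−l₂|,l₁+l₂]=[1,5], have l₃=5  ✓
Σlᵢ = 10 ⇒ even  ✓

none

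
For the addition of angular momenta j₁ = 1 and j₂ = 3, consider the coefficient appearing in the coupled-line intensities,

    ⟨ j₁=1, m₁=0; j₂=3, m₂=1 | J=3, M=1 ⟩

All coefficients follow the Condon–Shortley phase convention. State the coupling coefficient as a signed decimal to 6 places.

−√(1/12) = -0.288675

triangle: 1!*1!*5!/8! = 120/40320
(j±m)!: 1!*1!*4!*2!*4!*2! = 2304
prefactor² = (2J+1)*Δ*N² = 48
  k=0: +1/(0!*1!*1!*4!*0!*1!) = 1/24
  k=1: −1/(1!*0!*0!*3!*1!*2!) = -1/12
Σ = -1/24  ⇒  CG² = 48*(-1/24)² = 1/12
CG = −√(1/12) = -0.288675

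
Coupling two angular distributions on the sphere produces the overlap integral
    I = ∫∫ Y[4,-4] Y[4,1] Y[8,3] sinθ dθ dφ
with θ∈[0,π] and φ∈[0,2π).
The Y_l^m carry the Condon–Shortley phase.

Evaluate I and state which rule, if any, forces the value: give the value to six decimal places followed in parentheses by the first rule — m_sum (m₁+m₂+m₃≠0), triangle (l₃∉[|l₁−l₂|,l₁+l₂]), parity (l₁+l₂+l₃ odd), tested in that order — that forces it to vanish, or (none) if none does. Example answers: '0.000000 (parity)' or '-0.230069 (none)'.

Rules hold: Σm=0, L=16 even, 0≤8≤8.
N = 9·9·17 = 1377
Δ = 0!·8!·8!/17! = 1/218790
Racah Σ t=0..0: t=0:+1/331776 = 1/331776
⇒ 3j(4 4 8; 0 0 0)² = 490/21879, sgn +1
Racah Σ t=0..0: t=0:+1/29030400 = 1/29030400
⇒ 3j(4 4 8; -4 1 3)² = 1/1326, sgn -1
4πI² = N·(3j₀)²·(3jₘ)² = 735/31603
I = -1·√(0.0232573/4π) = -0.04302041
No selection rule forces the value: the integral is nonzero (none).

-0.043020 (none)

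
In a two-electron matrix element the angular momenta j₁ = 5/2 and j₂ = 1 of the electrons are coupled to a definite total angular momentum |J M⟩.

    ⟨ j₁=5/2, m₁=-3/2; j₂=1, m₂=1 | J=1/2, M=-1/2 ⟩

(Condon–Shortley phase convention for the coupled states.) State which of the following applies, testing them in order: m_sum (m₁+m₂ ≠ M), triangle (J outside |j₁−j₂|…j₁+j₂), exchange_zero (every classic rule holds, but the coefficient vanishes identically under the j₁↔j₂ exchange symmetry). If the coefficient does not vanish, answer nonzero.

m-sum: m₁+m₂ = -3/2+1 = -1/2, M = -1/2  ✓
triangle: need |j₁−j₂| ≤ J ≤ j₁+j₂, i.e. J ∈ [3/2, 7/2]; J = 1/2 is outside ✗ ⇒ coefficient is 0

triangle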